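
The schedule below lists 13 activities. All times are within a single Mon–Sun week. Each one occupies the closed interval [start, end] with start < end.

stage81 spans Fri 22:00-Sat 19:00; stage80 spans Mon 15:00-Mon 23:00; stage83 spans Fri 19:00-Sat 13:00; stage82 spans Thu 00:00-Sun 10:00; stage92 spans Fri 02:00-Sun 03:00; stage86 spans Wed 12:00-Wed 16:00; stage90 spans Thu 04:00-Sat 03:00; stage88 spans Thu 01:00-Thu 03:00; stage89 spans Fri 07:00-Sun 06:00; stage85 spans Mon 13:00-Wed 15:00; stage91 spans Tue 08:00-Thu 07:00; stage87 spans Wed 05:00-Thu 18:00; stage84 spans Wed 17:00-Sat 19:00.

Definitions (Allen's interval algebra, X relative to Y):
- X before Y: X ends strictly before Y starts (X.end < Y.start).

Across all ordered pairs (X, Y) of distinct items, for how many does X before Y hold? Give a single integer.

Checking all 156 ordered pairs for relation 'before'; matching pairs in alphabetical order:
(stage80, stage81): stage80 before stage81 ✓
(stage80, stage82): stage80 before stage82 ✓
(stage80, stage83): stage80 before stage83 ✓
(stage80, stage84): stage80 before stage84 ✓
(stage80, stage86): stage80 before stage86 ✓
(stage80, stage87): stage80 before stage87 ✓
(stage80, stage88): stage80 before stage88 ✓
(stage80, stage89): stage80 before stage89 ✓
(stage80, stage90): stage80 before stage90 ✓
(stage80, stage91): stage80 before stage91 ✓
(stage80, stage92): stage80 before stage92 ✓
(stage85, stage81): stage85 before stage81 ✓
(stage85, stage82): stage85 before stage82 ✓
(stage85, stage83): stage85 before stage83 ✓
(stage85, stage84): stage85 before stage84 ✓
(stage85, stage88): stage85 before stage88 ✓
(stage85, stage89): stage85 before stage89 ✓
(stage85, stage90): stage85 before stage90 ✓
(stage85, stage92): stage85 before stage92 ✓
(stage86, stage81): stage86 before stage81 ✓
(stage86, stage82): stage86 before stage82 ✓
(stage86, stage83): stage86 before stage83 ✓
(stage86, stage84): stage86 before stage84 ✓
(stage86, stage88): stage86 before stage88 ✓
... plus 16 further pairs not listed.
Count: 40.

40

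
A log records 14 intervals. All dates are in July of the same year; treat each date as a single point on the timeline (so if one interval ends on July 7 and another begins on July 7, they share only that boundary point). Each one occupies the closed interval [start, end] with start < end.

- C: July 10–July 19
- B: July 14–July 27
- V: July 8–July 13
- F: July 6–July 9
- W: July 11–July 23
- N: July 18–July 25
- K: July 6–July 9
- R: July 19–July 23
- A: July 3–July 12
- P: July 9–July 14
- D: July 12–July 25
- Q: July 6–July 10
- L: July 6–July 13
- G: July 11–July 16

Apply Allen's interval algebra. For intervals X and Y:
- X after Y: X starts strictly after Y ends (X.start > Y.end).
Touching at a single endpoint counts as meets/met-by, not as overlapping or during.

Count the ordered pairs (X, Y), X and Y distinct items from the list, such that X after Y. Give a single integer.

Checking all 182 ordered pairs for relation 'after'; matching pairs in alphabetical order:
(B, A): B after A ✓
(B, F): B after F ✓
(B, K): B after K ✓
(B, L): B after L ✓
(B, Q): B after Q ✓
(B, V): B after V ✓
(C, F): C after F ✓
(C, K): C after K ✓
(D, F): D after F ✓
(D, K): D after K ✓
(D, Q): D after Q ✓
(G, F): G after F ✓
(G, K): G after K ✓
(G, Q): G after Q ✓
(N, A): N after A ✓
(N, F): N after F ✓
(N, G): N after G ✓
(N, K): N after K ✓
(N, L): N after L ✓
(N, P): N after P ✓
(N, Q): N after Q ✓
(N, V): N after V ✓
(R, A): R after A ✓
(R, F): R after F ✓
... plus 9 further pairs not listed.
Count: 33.

33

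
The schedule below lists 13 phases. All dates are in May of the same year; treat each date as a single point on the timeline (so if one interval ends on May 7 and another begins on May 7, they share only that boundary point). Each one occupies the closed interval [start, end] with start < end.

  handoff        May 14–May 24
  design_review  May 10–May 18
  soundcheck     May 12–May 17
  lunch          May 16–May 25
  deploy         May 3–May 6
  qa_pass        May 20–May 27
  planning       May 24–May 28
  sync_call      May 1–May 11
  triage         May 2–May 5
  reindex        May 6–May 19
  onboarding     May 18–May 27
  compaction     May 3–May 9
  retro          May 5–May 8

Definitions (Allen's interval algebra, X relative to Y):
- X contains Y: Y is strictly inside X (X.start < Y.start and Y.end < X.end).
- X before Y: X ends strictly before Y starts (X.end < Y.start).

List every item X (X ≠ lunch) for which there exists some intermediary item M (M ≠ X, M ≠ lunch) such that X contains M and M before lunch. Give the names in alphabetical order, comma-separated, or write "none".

Target lunch = [May 16, May 25].
Intermediaries M with M before lunch: compaction, deploy, retro, sync_call, triage.
Via compaction — items with X contains compaction: sync_call.
Via deploy — items with X contains deploy: sync_call.
Via retro — items with X contains retro: compaction, sync_call.
Via sync_call — items with X contains sync_call: none.
Via triage — items with X contains triage: sync_call.
Union: compaction, sync_call.

compaction, sync_call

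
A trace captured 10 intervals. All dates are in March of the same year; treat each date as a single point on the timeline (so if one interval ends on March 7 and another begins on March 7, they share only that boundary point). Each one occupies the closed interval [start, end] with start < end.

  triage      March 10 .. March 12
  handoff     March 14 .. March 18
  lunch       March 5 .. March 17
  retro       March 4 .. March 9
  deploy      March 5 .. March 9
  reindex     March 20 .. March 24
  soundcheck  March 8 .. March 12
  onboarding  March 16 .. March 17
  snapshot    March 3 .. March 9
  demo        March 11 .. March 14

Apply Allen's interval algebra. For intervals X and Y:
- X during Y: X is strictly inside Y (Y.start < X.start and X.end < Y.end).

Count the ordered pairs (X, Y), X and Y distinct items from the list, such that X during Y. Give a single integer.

4

Checking all 90 ordered pairs for relation 'during'; matching pairs in alphabetical order:
(demo, lunch): demo during lunch ✓
(onboarding, handoff): onboarding during handoff ✓
(soundcheck, lunch): soundcheck during lunch ✓
(triage, lunch): triage during lunch ✓
Count: 4.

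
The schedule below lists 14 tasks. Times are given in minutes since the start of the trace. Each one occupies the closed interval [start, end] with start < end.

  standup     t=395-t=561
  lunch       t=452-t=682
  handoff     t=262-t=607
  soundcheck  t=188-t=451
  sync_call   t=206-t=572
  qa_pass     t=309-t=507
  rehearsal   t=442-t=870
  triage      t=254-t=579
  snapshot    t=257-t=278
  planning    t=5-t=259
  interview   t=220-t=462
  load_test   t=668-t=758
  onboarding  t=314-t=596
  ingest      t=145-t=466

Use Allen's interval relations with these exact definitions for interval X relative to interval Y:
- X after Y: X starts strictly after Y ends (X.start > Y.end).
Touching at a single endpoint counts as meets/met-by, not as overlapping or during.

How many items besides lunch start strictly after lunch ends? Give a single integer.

0

Target lunch = [t=452, t=682].
handoff [t=262, t=607] → overlaps → no.
ingest [t=145, t=466] → overlaps → no.
interview [t=220, t=462] → overlaps → no.
load_test [t=668, t=758] → overlapped-by → no.
onboarding [t=314, t=596] → overlaps → no.
planning [t=5, t=259] → before → no.
qa_pass [t=309, t=507] → overlaps → no.
rehearsal [t=442, t=870] → contains → no.
snapshot [t=257, t=278] → before → no.
soundcheck [t=188, t=451] → before → no.
standup [t=395, t=561] → overlaps → no.
sync_call [t=206, t=572] → overlaps → no.
triage [t=254, t=579] → overlaps → no.
Total: 0.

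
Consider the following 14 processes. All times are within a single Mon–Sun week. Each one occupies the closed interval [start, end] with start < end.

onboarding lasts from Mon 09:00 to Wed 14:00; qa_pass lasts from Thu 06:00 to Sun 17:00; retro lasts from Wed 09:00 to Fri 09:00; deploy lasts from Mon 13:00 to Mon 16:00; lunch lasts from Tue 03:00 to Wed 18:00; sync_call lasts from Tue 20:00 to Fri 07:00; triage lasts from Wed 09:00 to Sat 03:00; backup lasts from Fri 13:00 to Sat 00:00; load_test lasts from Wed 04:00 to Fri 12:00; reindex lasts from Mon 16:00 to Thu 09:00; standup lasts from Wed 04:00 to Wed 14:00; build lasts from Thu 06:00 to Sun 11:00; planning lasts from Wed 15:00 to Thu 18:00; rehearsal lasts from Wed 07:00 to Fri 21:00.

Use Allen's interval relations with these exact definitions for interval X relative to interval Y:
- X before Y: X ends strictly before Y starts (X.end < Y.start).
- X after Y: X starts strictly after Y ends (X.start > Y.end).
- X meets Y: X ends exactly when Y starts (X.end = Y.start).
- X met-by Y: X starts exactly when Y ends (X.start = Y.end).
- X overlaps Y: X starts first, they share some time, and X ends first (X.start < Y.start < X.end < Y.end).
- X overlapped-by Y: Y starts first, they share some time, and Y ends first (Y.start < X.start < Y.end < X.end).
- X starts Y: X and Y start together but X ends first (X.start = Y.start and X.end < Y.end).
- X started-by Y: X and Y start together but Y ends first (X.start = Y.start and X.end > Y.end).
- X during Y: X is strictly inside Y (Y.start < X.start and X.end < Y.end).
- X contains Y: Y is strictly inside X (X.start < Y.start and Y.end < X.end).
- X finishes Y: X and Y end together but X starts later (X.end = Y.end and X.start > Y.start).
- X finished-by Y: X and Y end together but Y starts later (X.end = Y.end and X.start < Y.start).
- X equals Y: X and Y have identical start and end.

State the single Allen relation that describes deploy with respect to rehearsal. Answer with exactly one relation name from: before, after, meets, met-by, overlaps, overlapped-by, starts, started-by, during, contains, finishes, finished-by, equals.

before

deploy = [Mon 13:00, Mon 16:00]; rehearsal = [Wed 07:00, Fri 21:00].
Compare endpoints: deploy.start < rehearsal.start, deploy.start < rehearsal.end, deploy.end < rehearsal.start, deploy.end < rehearsal.end.
That pattern is 'before'.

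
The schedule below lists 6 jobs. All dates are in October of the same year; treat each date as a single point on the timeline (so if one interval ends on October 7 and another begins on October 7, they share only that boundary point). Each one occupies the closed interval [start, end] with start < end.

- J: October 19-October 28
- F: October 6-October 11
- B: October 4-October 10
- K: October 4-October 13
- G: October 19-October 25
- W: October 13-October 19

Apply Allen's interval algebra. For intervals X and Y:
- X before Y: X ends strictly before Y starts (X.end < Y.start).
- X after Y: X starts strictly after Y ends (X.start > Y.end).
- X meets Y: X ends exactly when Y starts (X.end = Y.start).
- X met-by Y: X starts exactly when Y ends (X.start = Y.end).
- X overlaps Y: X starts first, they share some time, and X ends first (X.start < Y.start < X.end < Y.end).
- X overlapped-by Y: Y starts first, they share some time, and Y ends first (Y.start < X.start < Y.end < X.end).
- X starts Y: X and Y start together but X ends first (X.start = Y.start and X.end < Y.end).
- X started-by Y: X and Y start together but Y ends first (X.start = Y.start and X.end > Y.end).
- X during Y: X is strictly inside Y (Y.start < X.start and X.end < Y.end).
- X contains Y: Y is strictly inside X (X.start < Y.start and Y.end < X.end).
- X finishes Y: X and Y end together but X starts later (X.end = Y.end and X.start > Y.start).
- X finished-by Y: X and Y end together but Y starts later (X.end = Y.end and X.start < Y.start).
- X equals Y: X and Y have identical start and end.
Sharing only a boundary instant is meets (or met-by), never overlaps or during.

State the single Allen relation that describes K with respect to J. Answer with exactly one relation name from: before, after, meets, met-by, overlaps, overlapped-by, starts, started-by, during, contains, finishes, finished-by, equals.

K = [October 4, October 13]; J = [October 19, October 28].
Compare endpoints: K.start < J.start, K.start < J.end, K.end < J.start, K.end < J.end.
That pattern is 'before'.

before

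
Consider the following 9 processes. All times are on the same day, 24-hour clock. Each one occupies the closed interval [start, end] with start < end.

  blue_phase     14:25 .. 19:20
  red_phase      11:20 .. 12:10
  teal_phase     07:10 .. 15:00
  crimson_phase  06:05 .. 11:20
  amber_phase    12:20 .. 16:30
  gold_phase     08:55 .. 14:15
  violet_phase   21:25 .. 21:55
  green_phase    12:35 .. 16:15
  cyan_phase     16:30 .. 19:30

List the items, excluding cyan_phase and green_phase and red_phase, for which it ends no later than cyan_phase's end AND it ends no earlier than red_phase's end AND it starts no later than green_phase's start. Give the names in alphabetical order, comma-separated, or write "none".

amber_phase, gold_phase, teal_phase

Conditions: its end is no later than cyan_phase's end (X.end <= 19:30) AND its end is no earlier than red_phase's end (X.end >= 12:10) AND its start is no later than green_phase's start (X.start <= 12:35).
amber_phase: end 16:30 <= 19:30? ✓; end 16:30 >= 12:10? ✓; start 12:20 <= 12:35? ✓ → yes.
blue_phase: end 19:20 <= 19:30? ✓; end 19:20 >= 12:10? ✓; start 14:25 <= 12:35? ✗ → no.
crimson_phase: end 11:20 <= 19:30? ✓; end 11:20 >= 12:10? ✗; start 06:05 <= 12:35? ✓ → no.
gold_phase: end 14:15 <= 19:30? ✓; end 14:15 >= 12:10? ✓; start 08:55 <= 12:35? ✓ → yes.
teal_phase: end 15:00 <= 19:30? ✓; end 15:00 >= 12:10? ✓; start 07:10 <= 12:35? ✓ → yes.
violet_phase: end 21:55 <= 19:30? ✗; end 21:55 >= 12:10? ✓; start 21:25 <= 12:35? ✗ → no.
Result: amber_phase, gold_phase, teal_phase.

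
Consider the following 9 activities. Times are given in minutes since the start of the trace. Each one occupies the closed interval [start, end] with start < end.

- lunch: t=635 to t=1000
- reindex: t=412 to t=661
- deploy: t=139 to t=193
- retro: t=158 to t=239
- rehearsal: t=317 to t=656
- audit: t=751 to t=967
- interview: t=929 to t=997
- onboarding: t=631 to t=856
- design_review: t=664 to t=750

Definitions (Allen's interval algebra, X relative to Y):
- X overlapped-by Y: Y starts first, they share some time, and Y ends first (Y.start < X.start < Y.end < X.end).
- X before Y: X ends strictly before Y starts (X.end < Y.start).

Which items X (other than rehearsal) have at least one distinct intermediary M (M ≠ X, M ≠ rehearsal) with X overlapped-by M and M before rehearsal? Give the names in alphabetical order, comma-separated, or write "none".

retro

Target rehearsal = [t=317, t=656].
Intermediaries M with M before rehearsal: deploy, retro.
Via deploy — items with X overlapped-by deploy: retro.
Via retro — items with X overlapped-by retro: none.
Union: retro.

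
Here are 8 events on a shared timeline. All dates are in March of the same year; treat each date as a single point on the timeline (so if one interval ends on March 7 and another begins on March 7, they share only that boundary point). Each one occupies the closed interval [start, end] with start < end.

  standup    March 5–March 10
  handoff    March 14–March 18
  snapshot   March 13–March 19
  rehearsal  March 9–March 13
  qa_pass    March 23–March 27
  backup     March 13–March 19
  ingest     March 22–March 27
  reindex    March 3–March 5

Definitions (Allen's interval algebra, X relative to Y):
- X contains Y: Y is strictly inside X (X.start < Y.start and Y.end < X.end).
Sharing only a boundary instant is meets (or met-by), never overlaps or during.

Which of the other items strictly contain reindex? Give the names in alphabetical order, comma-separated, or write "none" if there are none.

Target reindex = [March 3, March 5].
backup [March 13, March 19] → after → no.
handoff [March 14, March 18] → after → no.
ingest [March 22, March 27] → after → no.
qa_pass [March 23, March 27] → after → no.
rehearsal [March 9, March 13] → after → no.
snapshot [March 13, March 19] → after → no.
standup [March 5, March 10] → met-by → no.
Result: none.

none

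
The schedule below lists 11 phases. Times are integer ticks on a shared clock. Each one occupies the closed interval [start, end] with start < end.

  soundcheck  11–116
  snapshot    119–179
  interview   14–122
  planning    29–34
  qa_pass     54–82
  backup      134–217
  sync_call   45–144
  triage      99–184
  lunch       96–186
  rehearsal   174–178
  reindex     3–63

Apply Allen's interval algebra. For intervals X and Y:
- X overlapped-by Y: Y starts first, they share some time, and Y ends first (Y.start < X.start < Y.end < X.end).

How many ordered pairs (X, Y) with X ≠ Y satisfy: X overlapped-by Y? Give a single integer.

Checking all 110 ordered pairs for relation 'overlapped-by'; matching pairs in alphabetical order:
(backup, lunch): backup overlapped-by lunch ✓
(backup, snapshot): backup overlapped-by snapshot ✓
(backup, sync_call): backup overlapped-by sync_call ✓
(backup, triage): backup overlapped-by triage ✓
(interview, reindex): interview overlapped-by reindex ✓
(interview, soundcheck): interview overlapped-by soundcheck ✓
(lunch, interview): lunch overlapped-by interview ✓
(lunch, soundcheck): lunch overlapped-by soundcheck ✓
(lunch, sync_call): lunch overlapped-by sync_call ✓
(qa_pass, reindex): qa_pass overlapped-by reindex ✓
(snapshot, interview): snapshot overlapped-by interview ✓
(snapshot, sync_call): snapshot overlapped-by sync_call ✓
(soundcheck, reindex): soundcheck overlapped-by reindex ✓
(sync_call, interview): sync_call overlapped-by interview ✓
(sync_call, reindex): sync_call overlapped-by reindex ✓
(sync_call, soundcheck): sync_call overlapped-by soundcheck ✓
(triage, interview): triage overlapped-by interview ✓
(triage, soundcheck): triage overlapped-by soundcheck ✓
(triage, sync_call): triage overlapped-by sync_call ✓
Count: 19.

19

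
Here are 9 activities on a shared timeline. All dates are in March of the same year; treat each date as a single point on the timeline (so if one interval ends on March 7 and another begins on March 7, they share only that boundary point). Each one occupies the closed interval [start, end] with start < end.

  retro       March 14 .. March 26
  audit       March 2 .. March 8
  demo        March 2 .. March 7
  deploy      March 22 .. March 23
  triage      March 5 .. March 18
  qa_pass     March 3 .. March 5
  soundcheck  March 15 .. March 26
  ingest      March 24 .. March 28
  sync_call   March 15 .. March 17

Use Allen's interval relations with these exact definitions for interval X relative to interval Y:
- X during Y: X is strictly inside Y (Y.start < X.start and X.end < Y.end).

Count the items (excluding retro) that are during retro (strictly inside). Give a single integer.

Target retro = [March 14, March 26].
audit [March 2, March 8] → before → no.
demo [March 2, March 7] → before → no.
deploy [March 22, March 23] → during → counts.
ingest [March 24, March 28] → overlapped-by → no.
qa_pass [March 3, March 5] → before → no.
soundcheck [March 15, March 26] → finishes → no.
sync_call [March 15, March 17] → during → counts.
triage [March 5, March 18] → overlaps → no.
Total: 2.

2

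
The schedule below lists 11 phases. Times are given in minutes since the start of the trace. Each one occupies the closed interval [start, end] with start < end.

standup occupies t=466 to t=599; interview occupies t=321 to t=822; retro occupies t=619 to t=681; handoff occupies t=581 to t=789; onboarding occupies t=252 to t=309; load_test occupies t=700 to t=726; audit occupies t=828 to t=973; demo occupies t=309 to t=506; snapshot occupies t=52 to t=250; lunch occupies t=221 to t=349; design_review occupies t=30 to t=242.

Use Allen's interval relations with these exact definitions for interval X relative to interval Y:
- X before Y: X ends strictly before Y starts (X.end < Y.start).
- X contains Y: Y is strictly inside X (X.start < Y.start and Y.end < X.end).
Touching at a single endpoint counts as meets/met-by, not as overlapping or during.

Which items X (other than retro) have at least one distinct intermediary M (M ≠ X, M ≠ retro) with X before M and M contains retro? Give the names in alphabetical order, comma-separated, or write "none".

demo, design_review, lunch, onboarding, snapshot

Target retro = [t=619, t=681].
Intermediaries M with M contains retro: handoff, interview.
Via handoff — items with X before handoff: demo, design_review, lunch, onboarding, snapshot.
Via interview — items with X before interview: design_review, onboarding, snapshot.
Union: demo, design_review, lunch, onboarding, snapshot.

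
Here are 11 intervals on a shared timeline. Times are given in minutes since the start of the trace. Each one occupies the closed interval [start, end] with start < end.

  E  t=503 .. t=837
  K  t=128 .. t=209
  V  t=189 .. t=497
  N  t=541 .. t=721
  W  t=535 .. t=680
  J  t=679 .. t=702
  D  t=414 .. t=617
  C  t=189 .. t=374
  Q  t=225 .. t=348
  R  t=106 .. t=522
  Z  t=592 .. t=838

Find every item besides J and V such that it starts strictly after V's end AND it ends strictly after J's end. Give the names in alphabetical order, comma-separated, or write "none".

Conditions: its start is strictly after V's end (X.start > t=497) AND its end is strictly after J's end (X.end > t=702).
C: start t=189 > t=497? ✗; end t=374 > t=702? ✗ → no.
D: start t=414 > t=497? ✗; end t=617 > t=702? ✗ → no.
E: start t=503 > t=497? ✓; end t=837 > t=702? ✓ → yes.
K: start t=128 > t=497? ✗; end t=209 > t=702? ✗ → no.
N: start t=541 > t=497? ✓; end t=721 > t=702? ✓ → yes.
Q: start t=225 > t=497? ✗; end t=348 > t=702? ✗ → no.
R: start t=106 > t=497? ✗; end t=522 > t=702? ✗ → no.
W: start t=535 > t=497? ✓; end t=680 > t=702? ✗ → no.
Z: start t=592 > t=497? ✓; end t=838 > t=702? ✓ → yes.
Result: E, N, Z.

E, N, Z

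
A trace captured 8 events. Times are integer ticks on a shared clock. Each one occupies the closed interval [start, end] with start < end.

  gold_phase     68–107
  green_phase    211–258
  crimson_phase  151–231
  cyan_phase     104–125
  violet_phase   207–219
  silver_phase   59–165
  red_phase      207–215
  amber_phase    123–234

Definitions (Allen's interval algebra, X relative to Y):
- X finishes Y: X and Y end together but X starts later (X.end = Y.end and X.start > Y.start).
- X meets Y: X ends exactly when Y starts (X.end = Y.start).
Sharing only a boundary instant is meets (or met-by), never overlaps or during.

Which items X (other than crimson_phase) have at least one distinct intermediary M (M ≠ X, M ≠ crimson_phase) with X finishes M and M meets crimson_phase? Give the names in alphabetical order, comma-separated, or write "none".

Target crimson_phase = [151, 231].
Intermediaries M with M meets crimson_phase: none.
Union: none.

none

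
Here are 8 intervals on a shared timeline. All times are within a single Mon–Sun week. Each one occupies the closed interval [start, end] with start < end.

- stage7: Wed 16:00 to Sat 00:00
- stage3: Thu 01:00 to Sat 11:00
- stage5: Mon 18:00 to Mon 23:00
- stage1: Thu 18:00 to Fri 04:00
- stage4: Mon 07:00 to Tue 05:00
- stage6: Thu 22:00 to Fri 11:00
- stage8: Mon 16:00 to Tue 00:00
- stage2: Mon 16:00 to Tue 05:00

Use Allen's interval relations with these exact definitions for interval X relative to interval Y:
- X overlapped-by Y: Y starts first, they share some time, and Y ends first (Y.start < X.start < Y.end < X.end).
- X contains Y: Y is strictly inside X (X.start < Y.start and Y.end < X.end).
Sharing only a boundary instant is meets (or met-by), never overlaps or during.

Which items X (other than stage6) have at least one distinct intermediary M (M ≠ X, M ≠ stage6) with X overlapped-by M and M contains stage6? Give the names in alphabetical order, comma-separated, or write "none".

Target stage6 = [Thu 22:00, Fri 11:00].
Intermediaries M with M contains stage6: stage3, stage7.
Via stage3 — items with X overlapped-by stage3: none.
Via stage7 — items with X overlapped-by stage7: stage3.
Union: stage3.

stage3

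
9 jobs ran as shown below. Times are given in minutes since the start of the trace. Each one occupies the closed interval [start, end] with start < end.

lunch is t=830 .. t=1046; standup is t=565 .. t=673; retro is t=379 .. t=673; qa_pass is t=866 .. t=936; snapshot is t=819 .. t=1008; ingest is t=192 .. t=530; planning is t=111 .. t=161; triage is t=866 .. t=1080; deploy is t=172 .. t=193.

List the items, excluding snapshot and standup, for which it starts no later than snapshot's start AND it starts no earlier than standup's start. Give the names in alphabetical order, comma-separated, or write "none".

Conditions: its start is no later than snapshot's start (X.start <= t=819) AND its start is no earlier than standup's start (X.start >= t=565).
deploy: start t=172 <= t=819? ✓; start t=172 >= t=565? ✗ → no.
ingest: start t=192 <= t=819? ✓; start t=192 >= t=565? ✗ → no.
lunch: start t=830 <= t=819? ✗; start t=830 >= t=565? ✓ → no.
planning: start t=111 <= t=819? ✓; start t=111 >= t=565? ✗ → no.
qa_pass: start t=866 <= t=819? ✗; start t=866 >= t=565? ✓ → no.
retro: start t=379 <= t=819? ✓; start t=379 >= t=565? ✗ → no.
triage: start t=866 <= t=819? ✗; start t=866 >= t=565? ✓ → no.
Result: none.

none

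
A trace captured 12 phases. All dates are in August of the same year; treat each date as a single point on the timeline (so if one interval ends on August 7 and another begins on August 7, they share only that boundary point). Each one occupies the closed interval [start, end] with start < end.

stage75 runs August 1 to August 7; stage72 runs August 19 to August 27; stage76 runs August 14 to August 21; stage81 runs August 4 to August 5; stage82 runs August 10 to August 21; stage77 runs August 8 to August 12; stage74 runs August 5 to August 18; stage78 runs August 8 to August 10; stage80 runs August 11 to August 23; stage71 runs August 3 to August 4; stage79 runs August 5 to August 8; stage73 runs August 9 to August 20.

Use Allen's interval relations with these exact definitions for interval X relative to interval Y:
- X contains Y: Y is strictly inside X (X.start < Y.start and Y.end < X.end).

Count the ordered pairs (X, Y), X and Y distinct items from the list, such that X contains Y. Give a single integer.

Checking all 132 ordered pairs for relation 'contains'; matching pairs in alphabetical order:
(stage74, stage77): stage74 contains stage77 ✓
(stage74, stage78): stage74 contains stage78 ✓
(stage75, stage71): stage75 contains stage71 ✓
(stage75, stage81): stage75 contains stage81 ✓
(stage80, stage76): stage80 contains stage76 ✓
Count: 5.

5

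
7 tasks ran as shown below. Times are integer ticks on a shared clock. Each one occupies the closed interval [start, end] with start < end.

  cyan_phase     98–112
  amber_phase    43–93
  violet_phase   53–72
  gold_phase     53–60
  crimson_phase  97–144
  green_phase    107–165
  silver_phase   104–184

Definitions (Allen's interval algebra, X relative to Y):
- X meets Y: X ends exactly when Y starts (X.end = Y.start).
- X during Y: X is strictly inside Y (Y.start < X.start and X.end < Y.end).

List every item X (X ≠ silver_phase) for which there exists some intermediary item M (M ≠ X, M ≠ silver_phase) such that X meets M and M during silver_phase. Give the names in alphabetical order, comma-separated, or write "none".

none

Target silver_phase = [104, 184].
Intermediaries M with M during silver_phase: green_phase.
Via green_phase — items with X meets green_phase: none.
Union: none.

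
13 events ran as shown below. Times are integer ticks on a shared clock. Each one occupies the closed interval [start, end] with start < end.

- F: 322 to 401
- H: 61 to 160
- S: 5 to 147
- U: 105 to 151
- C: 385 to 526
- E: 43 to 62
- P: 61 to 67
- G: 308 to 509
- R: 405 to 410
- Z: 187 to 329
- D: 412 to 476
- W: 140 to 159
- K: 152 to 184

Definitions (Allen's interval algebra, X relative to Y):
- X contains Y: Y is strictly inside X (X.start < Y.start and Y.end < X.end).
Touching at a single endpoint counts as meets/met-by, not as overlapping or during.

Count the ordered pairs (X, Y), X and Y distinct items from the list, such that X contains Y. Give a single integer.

Checking all 156 ordered pairs for relation 'contains'; matching pairs in alphabetical order:
(C, D): C contains D ✓
(C, R): C contains R ✓
(G, D): G contains D ✓
(G, F): G contains F ✓
(G, R): G contains R ✓
(H, U): H contains U ✓
(H, W): H contains W ✓
(S, E): S contains E ✓
(S, P): S contains P ✓
Count: 9.

9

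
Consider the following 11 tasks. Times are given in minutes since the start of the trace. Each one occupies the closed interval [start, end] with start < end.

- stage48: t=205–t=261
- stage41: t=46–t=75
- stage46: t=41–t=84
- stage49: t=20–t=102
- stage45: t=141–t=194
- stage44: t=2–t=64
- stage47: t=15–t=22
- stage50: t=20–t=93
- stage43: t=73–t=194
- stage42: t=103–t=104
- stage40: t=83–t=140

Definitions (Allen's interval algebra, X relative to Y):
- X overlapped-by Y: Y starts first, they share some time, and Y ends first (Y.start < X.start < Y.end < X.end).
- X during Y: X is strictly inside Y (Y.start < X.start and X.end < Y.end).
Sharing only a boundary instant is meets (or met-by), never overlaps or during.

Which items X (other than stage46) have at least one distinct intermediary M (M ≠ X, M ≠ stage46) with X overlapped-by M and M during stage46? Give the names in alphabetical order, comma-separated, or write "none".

stage43

Target stage46 = [t=41, t=84].
Intermediaries M with M during stage46: stage41.
Via stage41 — items with X overlapped-by stage41: stage43.
Union: stage43.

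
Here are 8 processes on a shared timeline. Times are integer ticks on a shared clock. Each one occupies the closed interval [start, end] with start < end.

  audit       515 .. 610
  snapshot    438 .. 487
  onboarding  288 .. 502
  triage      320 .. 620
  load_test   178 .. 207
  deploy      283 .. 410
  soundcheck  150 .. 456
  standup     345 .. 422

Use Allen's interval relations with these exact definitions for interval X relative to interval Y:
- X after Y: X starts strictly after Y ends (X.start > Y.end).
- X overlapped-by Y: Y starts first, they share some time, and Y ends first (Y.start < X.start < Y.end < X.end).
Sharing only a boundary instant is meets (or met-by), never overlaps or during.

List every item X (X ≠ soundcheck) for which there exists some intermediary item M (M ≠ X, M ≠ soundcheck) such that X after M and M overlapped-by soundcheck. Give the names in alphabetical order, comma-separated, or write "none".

audit

Target soundcheck = [150, 456].
Intermediaries M with M overlapped-by soundcheck: onboarding, snapshot, triage.
Via onboarding — items with X after onboarding: audit.
Via snapshot — items with X after snapshot: audit.
Via triage — items with X after triage: none.
Union: audit.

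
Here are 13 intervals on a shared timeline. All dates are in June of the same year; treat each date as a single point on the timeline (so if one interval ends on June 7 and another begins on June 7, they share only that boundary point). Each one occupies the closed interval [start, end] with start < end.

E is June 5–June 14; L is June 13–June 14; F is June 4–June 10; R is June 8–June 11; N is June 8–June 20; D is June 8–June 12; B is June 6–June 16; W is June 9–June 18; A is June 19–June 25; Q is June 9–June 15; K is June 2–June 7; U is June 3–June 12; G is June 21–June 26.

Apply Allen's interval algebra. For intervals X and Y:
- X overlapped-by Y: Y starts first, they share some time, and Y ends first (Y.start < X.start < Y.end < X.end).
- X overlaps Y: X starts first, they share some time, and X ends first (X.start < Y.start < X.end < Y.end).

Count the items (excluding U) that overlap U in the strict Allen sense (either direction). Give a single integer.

Target U = [June 3, June 12].
A [June 19, June 25] → after → no.
B [June 6, June 16] → overlapped-by → counts.
D [June 8, June 12] → finishes → no.
E [June 5, June 14] → overlapped-by → counts.
F [June 4, June 10] → during → no.
G [June 21, June 26] → after → no.
K [June 2, June 7] → overlaps → counts.
L [June 13, June 14] → after → no.
N [June 8, June 20] → overlapped-by → counts.
Q [June 9, June 15] → overlapped-by → counts.
R [June 8, June 11] → during → no.
W [June 9, June 18] → overlapped-by → counts.
Total: 6.

6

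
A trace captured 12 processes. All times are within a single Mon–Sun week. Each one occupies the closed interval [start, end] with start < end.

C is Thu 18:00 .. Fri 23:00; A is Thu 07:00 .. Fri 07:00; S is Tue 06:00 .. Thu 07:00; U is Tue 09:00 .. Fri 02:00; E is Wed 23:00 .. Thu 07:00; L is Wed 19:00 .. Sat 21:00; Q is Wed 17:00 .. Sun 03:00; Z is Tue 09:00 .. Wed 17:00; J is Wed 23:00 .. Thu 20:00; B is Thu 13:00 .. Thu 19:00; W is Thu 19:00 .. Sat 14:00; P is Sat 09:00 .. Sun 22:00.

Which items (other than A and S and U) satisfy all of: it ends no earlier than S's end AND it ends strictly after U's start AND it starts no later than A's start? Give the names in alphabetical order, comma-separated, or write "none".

E, J, L, Q

Conditions: its end is no earlier than S's end (X.end >= Thu 07:00) AND its end is strictly after U's start (X.end > Tue 09:00) AND its start is no later than A's start (X.start <= Thu 07:00).
B: end Thu 19:00 >= Thu 07:00? ✓; end Thu 19:00 > Tue 09:00? ✓; start Thu 13:00 <= Thu 07:00? ✗ → no.
C: end Fri 23:00 >= Thu 07:00? ✓; end Fri 23:00 > Tue 09:00? ✓; start Thu 18:00 <= Thu 07:00? ✗ → no.
E: end Thu 07:00 >= Thu 07:00? ✓; end Thu 07:00 > Tue 09:00? ✓; start Wed 23:00 <= Thu 07:00? ✓ → yes.
J: end Thu 20:00 >= Thu 07:00? ✓; end Thu 20:00 > Tue 09:00? ✓; start Wed 23:00 <= Thu 07:00? ✓ → yes.
L: end Sat 21:00 >= Thu 07:00? ✓; end Sat 21:00 > Tue 09:00? ✓; start Wed 19:00 <= Thu 07:00? ✓ → yes.
P: end Sun 22:00 >= Thu 07:00? ✓; end Sun 22:00 > Tue 09:00? ✓; start Sat 09:00 <= Thu 07:00? ✗ → no.
Q: end Sun 03:00 >= Thu 07:00? ✓; end Sun 03:00 > Tue 09:00? ✓; start Wed 17:00 <= Thu 07:00? ✓ → yes.
W: end Sat 14:00 >= Thu 07:00? ✓; end Sat 14:00 > Tue 09:00? ✓; start Thu 19:00 <= Thu 07:00? ✗ → no.
Z: end Wed 17:00 >= Thu 07:00? ✗; end Wed 17:00 > Tue 09:00? ✓; start Tue 09:00 <= Thu 07:00? ✓ → no.
Result: E, J, L, Q.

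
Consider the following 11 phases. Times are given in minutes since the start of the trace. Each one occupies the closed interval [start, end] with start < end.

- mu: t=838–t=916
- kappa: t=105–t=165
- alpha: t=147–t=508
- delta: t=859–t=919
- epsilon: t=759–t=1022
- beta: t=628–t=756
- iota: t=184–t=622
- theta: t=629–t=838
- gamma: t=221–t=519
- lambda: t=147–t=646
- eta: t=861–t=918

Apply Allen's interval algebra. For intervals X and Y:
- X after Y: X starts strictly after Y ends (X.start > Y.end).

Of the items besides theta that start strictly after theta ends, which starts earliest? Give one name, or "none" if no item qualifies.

delta

Target theta = [t=629, t=838].
alpha [t=147, t=508] → before → excluded.
beta [t=628, t=756] → overlaps → excluded.
delta [t=859, t=919] → after → candidate.
epsilon [t=759, t=1022] → overlapped-by → excluded.
eta [t=861, t=918] → after → candidate.
gamma [t=221, t=519] → before → excluded.
iota [t=184, t=622] → before → excluded.
kappa [t=105, t=165] → before → excluded.
lambda [t=147, t=646] → overlaps → excluded.
mu [t=838, t=916] → met-by → excluded.
Among candidates, earliest start is t=859 → delta.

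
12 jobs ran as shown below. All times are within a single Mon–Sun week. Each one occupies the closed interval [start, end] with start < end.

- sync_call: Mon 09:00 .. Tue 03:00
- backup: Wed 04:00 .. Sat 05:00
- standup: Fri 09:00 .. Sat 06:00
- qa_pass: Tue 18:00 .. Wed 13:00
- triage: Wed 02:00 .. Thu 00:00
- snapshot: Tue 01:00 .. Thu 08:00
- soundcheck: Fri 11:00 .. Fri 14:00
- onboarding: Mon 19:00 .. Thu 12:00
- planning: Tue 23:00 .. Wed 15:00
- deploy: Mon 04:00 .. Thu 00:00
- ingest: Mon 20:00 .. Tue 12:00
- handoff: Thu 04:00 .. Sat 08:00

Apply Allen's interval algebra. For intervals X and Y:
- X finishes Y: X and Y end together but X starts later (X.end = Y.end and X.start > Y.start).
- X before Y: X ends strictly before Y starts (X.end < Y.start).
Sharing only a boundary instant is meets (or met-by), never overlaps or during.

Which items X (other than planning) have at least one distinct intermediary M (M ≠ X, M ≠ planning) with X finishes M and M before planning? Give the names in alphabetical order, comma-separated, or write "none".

Target planning = [Tue 23:00, Wed 15:00].
Intermediaries M with M before planning: ingest, sync_call.
Via ingest — items with X finishes ingest: none.
Via sync_call — items with X finishes sync_call: none.
Union: none.

none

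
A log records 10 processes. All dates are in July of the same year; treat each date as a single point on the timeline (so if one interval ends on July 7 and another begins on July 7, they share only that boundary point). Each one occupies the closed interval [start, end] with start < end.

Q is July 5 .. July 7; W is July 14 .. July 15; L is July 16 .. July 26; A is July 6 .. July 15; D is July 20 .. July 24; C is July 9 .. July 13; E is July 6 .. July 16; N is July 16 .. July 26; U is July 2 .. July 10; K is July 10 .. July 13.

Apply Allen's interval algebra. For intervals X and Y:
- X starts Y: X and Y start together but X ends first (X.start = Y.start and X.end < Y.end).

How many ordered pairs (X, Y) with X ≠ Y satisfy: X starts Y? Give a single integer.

1

Checking all 90 ordered pairs for relation 'starts'; matching pairs in alphabetical order:
(A, E): A starts E ✓
Count: 1.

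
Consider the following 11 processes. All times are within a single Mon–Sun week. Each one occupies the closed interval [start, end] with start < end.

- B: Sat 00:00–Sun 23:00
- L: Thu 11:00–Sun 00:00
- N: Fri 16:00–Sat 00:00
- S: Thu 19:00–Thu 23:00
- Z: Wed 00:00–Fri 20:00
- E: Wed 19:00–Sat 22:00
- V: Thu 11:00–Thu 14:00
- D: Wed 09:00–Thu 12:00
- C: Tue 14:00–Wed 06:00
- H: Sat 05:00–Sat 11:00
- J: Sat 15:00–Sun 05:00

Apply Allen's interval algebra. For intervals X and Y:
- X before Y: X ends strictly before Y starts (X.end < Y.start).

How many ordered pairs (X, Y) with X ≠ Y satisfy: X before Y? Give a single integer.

Checking all 110 ordered pairs for relation 'before'; matching pairs in alphabetical order:
(C, B): C before B ✓
(C, D): C before D ✓
(C, E): C before E ✓
(C, H): C before H ✓
(C, J): C before J ✓
(C, L): C before L ✓
(C, N): C before N ✓
(C, S): C before S ✓
(C, V): C before V ✓
(D, B): D before B ✓
(D, H): D before H ✓
(D, J): D before J ✓
(D, N): D before N ✓
(D, S): D before S ✓
(H, J): H before J ✓
(N, H): N before H ✓
(N, J): N before J ✓
(S, B): S before B ✓
(S, H): S before H ✓
(S, J): S before J ✓
(S, N): S before N ✓
(V, B): V before B ✓
(V, H): V before H ✓
(V, J): V before J ✓
... plus 5 further pairs not listed.
Count: 29.

29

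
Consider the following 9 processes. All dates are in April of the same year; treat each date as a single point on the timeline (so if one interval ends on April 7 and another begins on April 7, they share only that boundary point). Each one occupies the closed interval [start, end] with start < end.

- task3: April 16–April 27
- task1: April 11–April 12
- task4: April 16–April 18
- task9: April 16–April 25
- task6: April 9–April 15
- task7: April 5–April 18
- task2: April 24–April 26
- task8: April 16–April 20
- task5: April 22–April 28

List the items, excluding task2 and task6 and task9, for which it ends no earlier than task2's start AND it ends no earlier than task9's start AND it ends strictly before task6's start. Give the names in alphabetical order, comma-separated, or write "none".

Conditions: its end is no earlier than task2's start (X.end >= April 24) AND its end is no earlier than task9's start (X.end >= April 16) AND its end is strictly before task6's start (X.end < April 9).
task1: end April 12 >= April 24? ✗; end April 12 >= April 16? ✗; end April 12 < April 9? ✗ → no.
task3: end April 27 >= April 24? ✓; end April 27 >= April 16? ✓; end April 27 < April 9? ✗ → no.
task4: end April 18 >= April 24? ✗; end April 18 >= April 16? ✓; end April 18 < April 9? ✗ → no.
task5: end April 28 >= April 24? ✓; end April 28 >= April 16? ✓; end April 28 < April 9? ✗ → no.
task7: end April 18 >= April 24? ✗; end April 18 >= April 16? ✓; end April 18 < April 9? ✗ → no.
task8: end April 20 >= April 24? ✗; end April 20 >= April 16? ✓; end April 20 < April 9? ✗ → no.
Result: none.

none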